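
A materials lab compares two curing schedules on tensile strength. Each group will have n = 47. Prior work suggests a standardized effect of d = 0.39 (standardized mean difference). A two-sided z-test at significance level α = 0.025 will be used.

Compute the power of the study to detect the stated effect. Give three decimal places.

Noncentrality parameter: δ = d·√(n/2) = 0.39 × √(47/2) = 1.8906
Two-sided α = 0.025 → critical value z_{0.0125} = 2.241.
Power = Φ(δ − 2.241) + Φ(−δ − 2.241) = Φ(-0.351) + Φ(-4.132) = 0.3629 + 0.0000 = 0.3629.

Power ≈ 0.363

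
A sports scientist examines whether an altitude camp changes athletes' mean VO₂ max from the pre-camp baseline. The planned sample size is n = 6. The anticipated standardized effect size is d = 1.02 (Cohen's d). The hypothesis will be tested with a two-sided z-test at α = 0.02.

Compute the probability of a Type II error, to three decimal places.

β ≈ 0.432

Noncentrality parameter: δ = d·√n = 1.02 × √6 = 2.4985
Critical value for a two-sided test at α = 0.02: z_{α/2} = 2.326.
Power = Φ(δ − 2.326) + Φ(−δ − 2.326) = Φ(0.172) + Φ(-4.825) = 0.5683 + 0.0000 = 0.5683.
Type II error: β = 1 − power = 1 − 0.5683 = 0.4317.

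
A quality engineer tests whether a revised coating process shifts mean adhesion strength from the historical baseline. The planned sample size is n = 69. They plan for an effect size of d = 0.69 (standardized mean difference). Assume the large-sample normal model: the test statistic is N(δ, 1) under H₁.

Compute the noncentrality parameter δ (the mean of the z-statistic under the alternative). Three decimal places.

The noncentrality parameter scales effect size by the design's sample-size factor: δ = d·√n = 0.69 × √69 = 5.7316

δ ≈ 5.732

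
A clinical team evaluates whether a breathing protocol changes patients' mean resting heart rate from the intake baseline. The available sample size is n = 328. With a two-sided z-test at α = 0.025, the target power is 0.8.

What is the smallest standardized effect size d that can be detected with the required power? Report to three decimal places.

Need Φ(δ − 2.241) = 0.8, so δ = 2.241 + 0.842 = 3.083.
(The second rejection-region term Φ(−δ − z_{α/2}) is negligible and dropped.)
δ = d·√n ⇒ d = δ/√n = 3.083/√328 = 0.1702.

d ≈ 0.170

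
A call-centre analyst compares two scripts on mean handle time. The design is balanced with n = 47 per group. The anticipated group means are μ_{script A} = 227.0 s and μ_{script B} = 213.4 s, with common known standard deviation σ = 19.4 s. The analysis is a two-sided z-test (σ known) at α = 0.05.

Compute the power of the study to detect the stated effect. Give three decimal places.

Power ≈ 0.925

Standardized effect: d = |μ_{script A} − μ_{script B}| / σ = |227.0 − 213.4| / 19.4 = 0.7010
Noncentrality parameter: δ = d·√(n/2) = 0.7010 × √(47/2) = 3.3984
Two-sided α = 0.05 → critical value z_{0.025} = 1.960.
Power = Φ(δ − 1.960) + Φ(−δ − 1.960) = Φ(1.438) + Φ(-5.358) = 0.9248 + 0.0000 = 0.9248.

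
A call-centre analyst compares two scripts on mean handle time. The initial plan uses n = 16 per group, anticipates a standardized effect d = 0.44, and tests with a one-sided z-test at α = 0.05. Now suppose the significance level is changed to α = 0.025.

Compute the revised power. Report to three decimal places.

δ = d·√(n/2) = 0.44 × √(16/2) = 1.2445 (unchanged). New critical value: z_{0.025} = 1.960.
Revised power = P(Z > 1.960 − δ) = Φ(-0.715) = 0.2372.

Power ≈ 0.237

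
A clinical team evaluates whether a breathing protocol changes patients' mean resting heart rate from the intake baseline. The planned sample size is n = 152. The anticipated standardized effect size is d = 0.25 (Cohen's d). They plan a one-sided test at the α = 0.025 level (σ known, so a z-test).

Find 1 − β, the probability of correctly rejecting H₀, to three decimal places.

Power ≈ 0.869

Noncentrality parameter: δ = d·√n = 0.25 × √152 = 3.0822
One-sided α = 0.025 → critical value z_{0.025} = 1.960.
Power = P(Z > 1.960 − δ) = Φ(1.122) = 0.8691.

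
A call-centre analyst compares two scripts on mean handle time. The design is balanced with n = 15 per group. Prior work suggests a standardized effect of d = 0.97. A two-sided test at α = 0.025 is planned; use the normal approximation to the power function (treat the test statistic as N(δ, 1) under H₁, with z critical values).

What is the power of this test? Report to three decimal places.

Noncentrality parameter: δ = d·√(n/2) = 0.97 × √(15/2) = 2.6565
Critical value for a two-sided test at α = 0.025: z_{α/2} = 2.241.
Power = Φ(δ − 2.241) + Φ(−δ − 2.241) = Φ(0.415) + Φ(-4.898) = 0.6609 + 0.0000 = 0.6609.

Power ≈ 0.661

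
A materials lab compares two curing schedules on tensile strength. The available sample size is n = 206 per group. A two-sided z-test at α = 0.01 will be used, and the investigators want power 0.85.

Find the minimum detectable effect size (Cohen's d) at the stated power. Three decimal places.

d ≈ 0.356

Required noncentrality: δ = z_{0.005} + z_{0.15} = 2.576 + 1.036 = 3.612.
(Lower-tail contribution to power is negligible for δ > 0.)
δ = d·√(n/2) ⇒ d = δ/√(n/2) = 3.612/√(206/2) = 0.3559.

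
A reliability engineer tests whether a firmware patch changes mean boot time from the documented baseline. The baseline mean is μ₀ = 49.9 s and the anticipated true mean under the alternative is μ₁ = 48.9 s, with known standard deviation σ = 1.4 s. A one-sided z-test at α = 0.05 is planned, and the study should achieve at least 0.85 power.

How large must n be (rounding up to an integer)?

n = 15

Standardized effect: d = |μ₁ − μ₀| / σ = |48.9 − 49.9| / 1.4 = 0.7143
Set Φ(δ − 1.645) = 0.85; then δ − 1.645 = Φ⁻¹(0.85) = 1.036, giving δ = 2.681.
δ = d·√n ⇒ n = (δ/d)² = (2.681 / 0.7143)² = 14.09.
Rounding up, n = 15.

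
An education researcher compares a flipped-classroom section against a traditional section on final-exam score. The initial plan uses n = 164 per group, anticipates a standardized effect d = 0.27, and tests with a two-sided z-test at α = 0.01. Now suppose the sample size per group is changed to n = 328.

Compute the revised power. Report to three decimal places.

Power ≈ 0.811

With n = 328 per group: δ = d·√(n/2) = 0.27 × √(328/2) = 3.4577. Critical value z_{0.005} = 2.576.
Revised power = Φ(δ − 2.576) + Φ(−δ − 2.576) = Φ(0.882) + Φ(-6.034) = 0.8111 + 0.0000 = 0.8111.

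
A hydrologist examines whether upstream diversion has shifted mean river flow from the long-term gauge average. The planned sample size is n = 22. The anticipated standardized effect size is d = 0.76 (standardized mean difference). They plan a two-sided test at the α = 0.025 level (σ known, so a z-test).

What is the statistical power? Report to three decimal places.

Power ≈ 0.907

Noncentrality parameter: δ = d·√n = 0.76 × √22 = 3.5647
Two-sided α = 0.025 → critical value z_{0.0125} = 2.241.
Power = Φ(δ − 2.241) + Φ(−δ − 2.241) = Φ(1.323) + Φ(-5.806) = 0.9071 + 0.0000 = 0.9071.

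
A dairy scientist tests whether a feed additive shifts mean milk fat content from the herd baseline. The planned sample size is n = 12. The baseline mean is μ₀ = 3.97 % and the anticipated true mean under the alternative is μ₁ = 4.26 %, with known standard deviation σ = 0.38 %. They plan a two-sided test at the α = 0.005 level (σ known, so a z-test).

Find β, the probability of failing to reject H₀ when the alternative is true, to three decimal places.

β ≈ 0.565

Standardized effect: d = |μ₁ − μ₀| / σ = |4.26 − 3.97| / 0.38 = 0.7632
Noncentrality parameter: δ = d·√n = 0.7632 × √12 = 2.6437
Critical value for a two-sided test at α = 0.005: z_{α/2} = 2.807.
Power = Φ(δ − 2.807) + Φ(−δ − 2.807) = Φ(-0.163) + Φ(-5.451) = 0.4351 + 0.0000 = 0.4351.
Type II error: β = 1 − power = 1 − 0.4351 = 0.5649.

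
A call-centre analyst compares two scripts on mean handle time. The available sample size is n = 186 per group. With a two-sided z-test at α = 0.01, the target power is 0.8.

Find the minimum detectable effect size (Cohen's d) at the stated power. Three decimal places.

Need Φ(δ − 2.576) = 0.8, so δ = 2.576 + 0.842 = 3.417.
(The second rejection-region term Φ(−δ − z_{α/2}) is negligible and dropped.)
δ = d·√(n/2) ⇒ d = δ/√(n/2) = 3.417/√(186/2) = 0.3544.

d ≈ 0.354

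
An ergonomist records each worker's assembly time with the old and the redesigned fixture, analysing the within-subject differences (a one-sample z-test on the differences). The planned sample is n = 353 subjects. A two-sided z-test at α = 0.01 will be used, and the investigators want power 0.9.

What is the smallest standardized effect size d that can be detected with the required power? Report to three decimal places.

d ≈ 0.205

Required noncentrality: δ = z_{0.005} + z_{0.10} = 2.576 + 1.282 = 3.857.
(The second rejection-region term Φ(−δ − z_{α/2}) is negligible and dropped.)
δ = d·√n ⇒ d = δ/√n = 3.857/√353 = 0.2053.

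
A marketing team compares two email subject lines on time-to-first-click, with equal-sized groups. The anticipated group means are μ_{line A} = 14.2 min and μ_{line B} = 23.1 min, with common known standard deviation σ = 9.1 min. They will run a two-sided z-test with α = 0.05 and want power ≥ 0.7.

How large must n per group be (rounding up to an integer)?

n = 13 per group

Standardized effect: d = |μ_{line A} − μ_{line B}| / σ = |14.2 − 23.1| / 9.1 = 0.9780
Set Φ(δ − 1.960) = 0.7; then δ − 1.960 = Φ⁻¹(0.7) = 0.524, giving δ = 2.484.
(The Φ(−δ − z_{α/2}) term is vanishingly small for δ > 0 and is dropped in the standard sample-size formula.)
δ = d·√(n/2) ⇒ n = 2(δ/d)² = 2 × (2.484 / 0.9780)² = 12.91.
Rounding up, n = 13 per group.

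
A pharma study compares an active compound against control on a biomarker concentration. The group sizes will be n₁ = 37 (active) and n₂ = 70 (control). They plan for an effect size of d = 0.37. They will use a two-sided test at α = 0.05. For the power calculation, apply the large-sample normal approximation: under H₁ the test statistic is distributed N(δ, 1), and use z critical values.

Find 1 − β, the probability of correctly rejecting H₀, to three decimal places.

Noncentrality parameter: δ = d / √(1/n₁ + 1/n₂) = 0.37 / √(1/37 + 1/70) = 1.8204
Two-sided α = 0.05 → critical value z_{0.025} = 1.960.
Power = Φ(δ − 1.960) + Φ(−δ − 1.960) = Φ(-0.140) + Φ(-3.780) = 0.4445 + 0.0001 = 0.4446.

Power ≈ 0.445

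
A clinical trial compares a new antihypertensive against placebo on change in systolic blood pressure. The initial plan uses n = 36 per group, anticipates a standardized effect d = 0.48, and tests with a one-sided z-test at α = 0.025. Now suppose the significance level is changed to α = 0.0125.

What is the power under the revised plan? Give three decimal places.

Power ≈ 0.419

δ = d·√(n/2) = 0.48 × √(36/2) = 2.0365 (unchanged). New critical value: z_{0.0125} = 2.241.
Revised power = Φ(δ − 2.241) = Φ(-0.205) = 0.4188.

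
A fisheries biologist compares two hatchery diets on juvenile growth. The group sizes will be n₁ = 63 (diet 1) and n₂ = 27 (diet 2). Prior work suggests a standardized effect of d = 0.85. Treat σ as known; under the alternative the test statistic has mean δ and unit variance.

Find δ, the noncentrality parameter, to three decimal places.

δ ≈ 3.695

δ = d / √(1/n₁ + 1/n₂) = 0.85 / √(1/63 + 1/27) = 3.6953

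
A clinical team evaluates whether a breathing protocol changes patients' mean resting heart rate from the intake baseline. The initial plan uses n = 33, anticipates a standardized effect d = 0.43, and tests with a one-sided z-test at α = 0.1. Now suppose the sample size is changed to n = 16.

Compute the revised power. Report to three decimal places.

Power ≈ 0.669

With n = 16: δ = d·√n = 0.43 × √16 = 1.7200. Critical value z_{0.1} = 1.282.
Revised power = Φ(δ − 1.282) = Φ(0.438) = 0.6695.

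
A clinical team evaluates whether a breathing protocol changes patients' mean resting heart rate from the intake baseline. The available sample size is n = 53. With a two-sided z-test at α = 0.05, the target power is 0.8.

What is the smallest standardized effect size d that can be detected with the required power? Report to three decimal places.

d ≈ 0.385

Required noncentrality: δ = z_{0.025} + z_{0.20} = 1.960 + 0.842 = 2.802.
(The second rejection-region term Φ(−δ − z_{α/2}) is negligible and dropped.)
δ = d·√n ⇒ d = δ/√n = 2.802/√53 = 0.3848.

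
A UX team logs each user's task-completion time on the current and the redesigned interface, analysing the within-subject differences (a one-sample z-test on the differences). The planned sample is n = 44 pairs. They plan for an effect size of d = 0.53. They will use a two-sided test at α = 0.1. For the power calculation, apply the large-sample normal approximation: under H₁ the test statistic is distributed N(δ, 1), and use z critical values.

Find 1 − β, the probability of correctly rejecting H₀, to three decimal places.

Noncentrality parameter: λ = d·√n = 0.53 × √44 = 3.5156
Critical value for a two-sided test at α = 0.1: z_{α/2} = 1.645.
Power = Φ(λ − 1.645) + Φ(−λ − 1.645) = Φ(1.871) + Φ(-5.160) = 0.9693 + 0.0000 = 0.9693.

Power ≈ 0.969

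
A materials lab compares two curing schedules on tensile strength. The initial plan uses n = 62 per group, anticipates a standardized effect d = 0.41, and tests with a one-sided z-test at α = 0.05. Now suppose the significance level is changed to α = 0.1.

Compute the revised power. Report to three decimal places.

Power ≈ 0.842

δ = d·√(n/2) = 0.41 × √(62/2) = 2.2828 (unchanged). New critical value: z_{0.1} = 1.282.
Revised power = P(Z > 1.282 − δ) = Φ(1.001) = 0.8416.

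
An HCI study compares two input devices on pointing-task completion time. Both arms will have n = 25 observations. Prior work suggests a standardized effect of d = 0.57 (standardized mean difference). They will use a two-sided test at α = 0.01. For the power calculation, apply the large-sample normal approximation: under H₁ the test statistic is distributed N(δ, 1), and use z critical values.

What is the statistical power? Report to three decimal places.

Noncentrality parameter: δ = d·√(n/2) = 0.57 × √(25/2) = 2.0153
Critical value for a two-sided test at α = 0.01: z_{α/2} = 2.576.
Power = Φ(δ − 2.576) + Φ(−δ − 2.576) = Φ(-0.561) + Φ(-4.591) = 0.2875 + 0.0000 = 0.2875.

Power ≈ 0.288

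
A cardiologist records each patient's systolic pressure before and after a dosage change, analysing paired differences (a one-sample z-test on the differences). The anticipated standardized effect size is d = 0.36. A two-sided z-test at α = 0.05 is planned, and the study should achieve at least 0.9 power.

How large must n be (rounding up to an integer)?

Set Φ(δ − 1.960) = 0.9; then δ − 1.960 = Φ⁻¹(0.9) = 1.282, giving δ = 3.242.
(The Φ(−δ − z_{α/2}) term is vanishingly small for δ > 0 and is dropped in the standard sample-size formula.)
δ = d·√n ⇒ n = (δ/d)² = (3.242 / 0.36)² = 81.08.
Round up to the next whole unit.

n = 82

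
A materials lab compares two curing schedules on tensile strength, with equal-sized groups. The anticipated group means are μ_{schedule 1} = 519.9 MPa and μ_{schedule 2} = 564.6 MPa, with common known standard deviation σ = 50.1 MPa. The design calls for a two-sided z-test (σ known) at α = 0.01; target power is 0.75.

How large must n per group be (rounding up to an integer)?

n = 27 per group

Standardized effect: d = |μ_{schedule 1} − μ_{schedule 2}| / σ = |519.9 − 564.6| / 50.1 = 0.8922
For power 0.75 need Φ(δ − z_{0.005}) = 0.75, so δ = z_{0.005} + z_{0.25} = 2.576 + 0.674 = 3.250.
(Ignoring the negligible lower-tail rejection probability gives the usual closed-form inversion.)
δ = d·√(n/2) ⇒ n = 2(δ/d)² = 2 × (3.250 / 0.8922)² = 26.54.
Rounding up, n = 27 per group.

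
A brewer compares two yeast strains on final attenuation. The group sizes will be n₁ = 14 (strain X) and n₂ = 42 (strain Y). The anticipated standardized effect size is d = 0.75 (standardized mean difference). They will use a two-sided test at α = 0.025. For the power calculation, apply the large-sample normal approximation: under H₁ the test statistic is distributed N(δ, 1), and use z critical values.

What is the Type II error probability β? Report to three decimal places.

Noncentrality parameter: δ = d / √(1/n₁ + 1/n₂) = 0.75 / √(1/14 + 1/42) = 2.4303
Critical value for a two-sided test at α = 0.025: z_{α/2} = 2.241.
Power = Φ(δ − 2.241) + Φ(−δ − 2.241) = Φ(0.189) + Φ(-4.672) = 0.5749 + 0.0000 = 0.5749.
Type II error: β = 1 − power = 1 − 0.5749 = 0.4251.

β ≈ 0.425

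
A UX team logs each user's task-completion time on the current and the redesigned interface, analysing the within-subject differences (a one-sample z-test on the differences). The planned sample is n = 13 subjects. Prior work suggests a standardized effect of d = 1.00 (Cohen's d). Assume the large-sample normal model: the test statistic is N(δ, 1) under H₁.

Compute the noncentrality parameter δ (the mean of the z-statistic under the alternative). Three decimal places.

δ ≈ 3.606

δ = d·√n = 1.00 × √13 = 3.6056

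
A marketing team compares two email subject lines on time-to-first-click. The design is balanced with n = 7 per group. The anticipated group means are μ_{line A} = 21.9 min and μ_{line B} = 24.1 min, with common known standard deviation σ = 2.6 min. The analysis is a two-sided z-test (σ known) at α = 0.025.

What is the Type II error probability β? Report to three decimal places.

β ≈ 0.745

Standardized effect: d = |μ_{line A} − μ_{line B}| / σ = |21.9 − 24.1| / 2.6 = 0.8462
Noncentrality parameter: δ = d·√(n/2) = 0.8462 × √(7/2) = 1.5830
Two-sided α = 0.025 → critical value z_{0.0125} = 2.241.
Power = Φ(δ − 2.241) + Φ(−δ − 2.241) = Φ(-0.658) + Φ(-3.824) = 0.2551 + 0.0001 = 0.2552.
Type II error: β = 1 − power = 1 − 0.2552 = 0.7448.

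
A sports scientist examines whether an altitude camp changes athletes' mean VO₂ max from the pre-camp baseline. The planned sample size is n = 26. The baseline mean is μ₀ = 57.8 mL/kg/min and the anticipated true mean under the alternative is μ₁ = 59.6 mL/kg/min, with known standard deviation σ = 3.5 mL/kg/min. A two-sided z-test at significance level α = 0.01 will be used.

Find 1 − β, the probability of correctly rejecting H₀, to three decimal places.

Power ≈ 0.519

Standardized effect: d = |μ₁ − μ₀| / σ = |59.6 − 57.8| / 3.5 = 0.5143
Noncentrality parameter: δ = d·√n = 0.5143 × √26 = 2.6224
Two-sided α = 0.01 → critical value z_{0.005} = 2.576.
Power = Φ(δ − 2.576) + Φ(−δ − 2.576) = Φ(0.047) + Φ(-5.198) = 0.5186 + 0.0000 = 0.5186.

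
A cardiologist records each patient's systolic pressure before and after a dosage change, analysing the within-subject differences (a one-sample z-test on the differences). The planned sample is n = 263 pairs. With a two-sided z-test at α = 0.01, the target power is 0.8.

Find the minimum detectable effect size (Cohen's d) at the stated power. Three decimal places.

Required noncentrality: δ = z_{0.005} + z_{0.20} = 2.576 + 0.842 = 3.417.
(The second rejection-region term Φ(−δ − z_{α/2}) is negligible and dropped.)
δ = d·√n ⇒ d = δ/√n = 3.417/√263 = 0.2107.

d ≈ 0.211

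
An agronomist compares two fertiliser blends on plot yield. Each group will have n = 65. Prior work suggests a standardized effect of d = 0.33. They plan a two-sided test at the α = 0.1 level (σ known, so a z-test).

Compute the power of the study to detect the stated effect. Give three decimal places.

Power ≈ 0.594

Noncentrality parameter: δ = d·√(n/2) = 0.33 × √(65/2) = 1.8813
Critical value for a two-sided test at α = 0.1: z_{α/2} = 1.645.
Power = Φ(δ − 1.645) + Φ(−δ − 1.645) = Φ(0.236) + Φ(-3.526) = 0.5935 + 0.0002 = 0.5937.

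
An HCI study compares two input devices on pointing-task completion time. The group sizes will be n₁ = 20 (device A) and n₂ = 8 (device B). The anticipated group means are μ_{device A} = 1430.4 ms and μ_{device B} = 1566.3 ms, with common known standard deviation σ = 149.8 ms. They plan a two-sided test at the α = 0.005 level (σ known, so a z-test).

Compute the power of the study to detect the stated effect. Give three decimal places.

Standardized effect: d = |μ_{device A} − μ_{device B}| / σ = |1430.4 − 1566.3| / 149.8 = 0.9072
Noncentrality parameter: δ = d / √(1/n₁ + 1/n₂) = 0.9072 / √(1/20 + 1/8) = 2.1686
Two-sided α = 0.005 → critical value z_{0.0025} = 2.807.
Power = Φ(δ − 2.807) + Φ(−δ − 2.807) = Φ(-0.638) + Φ(-4.976) = 0.2616 + 0.0000 = 0.2616.

Power ≈ 0.262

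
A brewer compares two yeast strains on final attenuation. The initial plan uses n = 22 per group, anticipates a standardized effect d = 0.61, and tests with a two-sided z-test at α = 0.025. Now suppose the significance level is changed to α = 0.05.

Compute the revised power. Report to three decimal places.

δ = d·√(n/2) = 0.61 × √(22/2) = 2.0231 (unchanged). New critical value: z_{0.025} = 1.960.
Revised power = Φ(δ − 1.960) + Φ(−δ − 1.960) = Φ(0.063) + Φ(-3.983) = 0.5252 + 0.0000 = 0.5252.

Power ≈ 0.525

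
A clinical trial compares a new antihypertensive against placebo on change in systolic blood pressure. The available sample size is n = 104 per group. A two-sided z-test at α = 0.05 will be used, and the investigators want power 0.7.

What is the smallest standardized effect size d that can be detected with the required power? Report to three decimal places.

d ≈ 0.345

Need Φ(δ − 1.960) = 0.7, so δ = 1.960 + 0.524 = 2.484.
(The second rejection-region term Φ(−δ − z_{α/2}) is negligible and dropped.)
δ = d·√(n/2) ⇒ d = δ/√(n/2) = 2.484/√(104/2) = 0.3445.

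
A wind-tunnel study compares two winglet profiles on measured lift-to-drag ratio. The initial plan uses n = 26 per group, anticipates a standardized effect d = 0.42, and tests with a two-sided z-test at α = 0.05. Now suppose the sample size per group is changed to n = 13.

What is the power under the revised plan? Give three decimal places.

Power ≈ 0.188

With n = 13 per group: δ = d·√(n/2) = 0.42 × √(13/2) = 1.0708. Critical value z_{0.025} = 1.960.
Revised power = Φ(δ − 1.960) + Φ(−δ − 1.960) = Φ(-0.889) + Φ(-3.031) = 0.1870 + 0.0012 = 0.1882.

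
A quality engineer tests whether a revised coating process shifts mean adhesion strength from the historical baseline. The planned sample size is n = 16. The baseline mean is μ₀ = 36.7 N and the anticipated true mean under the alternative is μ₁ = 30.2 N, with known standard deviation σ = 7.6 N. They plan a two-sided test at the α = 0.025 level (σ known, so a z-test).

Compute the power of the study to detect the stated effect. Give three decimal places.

Power ≈ 0.881

Standardized effect: d = |μ₁ − μ₀| / σ = |30.2 − 36.7| / 7.6 = 0.8553
Noncentrality parameter: δ = d·√n = 0.8553 × √16 = 3.4211
Two-sided α = 0.025 → critical value z_{0.0125} = 2.241.
Power = Φ(δ − 2.241) + Φ(−δ − 2.241) = Φ(1.180) + Φ(-5.662) = 0.8809 + 0.0000 = 0.8809.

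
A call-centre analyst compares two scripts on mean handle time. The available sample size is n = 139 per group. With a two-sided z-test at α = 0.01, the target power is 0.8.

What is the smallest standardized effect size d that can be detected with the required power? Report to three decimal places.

Need Φ(δ − 2.576) = 0.8, so δ = 2.576 + 0.842 = 3.417.
(The second rejection-region term Φ(−δ − z_{α/2}) is negligible and dropped.)
δ = d·√(n/2) ⇒ d = δ/√(n/2) = 3.417/√(139/2) = 0.4099.

d ≈ 0.410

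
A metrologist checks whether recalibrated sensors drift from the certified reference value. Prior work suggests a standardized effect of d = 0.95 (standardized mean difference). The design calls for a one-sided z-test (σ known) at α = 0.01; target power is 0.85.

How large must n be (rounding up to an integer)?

n = 13

Set Φ(δ − 2.326) = 0.85; then δ − 2.326 = Φ⁻¹(0.85) = 1.036, giving δ = 3.363.
δ = d·√n ⇒ n = (δ/d)² = (3.363 / 0.95)² = 12.53.
Rounding up, n = 13.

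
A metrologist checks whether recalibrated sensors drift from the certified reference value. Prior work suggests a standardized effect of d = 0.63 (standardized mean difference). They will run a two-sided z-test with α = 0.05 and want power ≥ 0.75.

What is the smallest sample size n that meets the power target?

n = 18

Set Φ(δ − 1.960) = 0.75; then δ − 1.960 = Φ⁻¹(0.75) = 0.674, giving δ = 2.634.
(The Φ(−δ − z_{α/2}) term is vanishingly small for δ > 0 and is dropped in the standard sample-size formula.)
δ = d·√n ⇒ n = (δ/d)² = (2.634 / 0.63)² = 17.49.
Rounding up, n = 18.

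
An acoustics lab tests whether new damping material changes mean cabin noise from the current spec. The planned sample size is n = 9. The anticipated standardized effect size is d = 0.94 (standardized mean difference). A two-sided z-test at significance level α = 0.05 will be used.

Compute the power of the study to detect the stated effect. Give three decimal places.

Noncentrality parameter: δ = d·√n = 0.94 × √9 = 2.8200
Two-sided α = 0.05 → critical value z_{0.025} = 1.960.
Power = Φ(δ − 1.960) + Φ(−δ − 1.960) = Φ(0.860) + Φ(-4.780) = 0.8051 + 0.0000 = 0.8051.

Power ≈ 0.805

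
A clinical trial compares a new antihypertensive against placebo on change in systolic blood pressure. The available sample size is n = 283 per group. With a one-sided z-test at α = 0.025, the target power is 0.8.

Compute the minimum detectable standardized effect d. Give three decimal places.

d ≈ 0.236

Need Φ(δ − 1.960) = 0.8, so δ = 1.960 + 0.842 = 2.802.
δ = d·√(n/2) ⇒ d = δ/√(n/2) = 2.802/√(283/2) = 0.2355.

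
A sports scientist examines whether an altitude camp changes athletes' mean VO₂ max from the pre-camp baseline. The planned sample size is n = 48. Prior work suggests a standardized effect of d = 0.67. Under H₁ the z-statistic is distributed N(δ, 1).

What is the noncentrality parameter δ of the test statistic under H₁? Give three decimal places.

δ = d·√n = 0.67 × √48 = 4.6419

δ ≈ 4.642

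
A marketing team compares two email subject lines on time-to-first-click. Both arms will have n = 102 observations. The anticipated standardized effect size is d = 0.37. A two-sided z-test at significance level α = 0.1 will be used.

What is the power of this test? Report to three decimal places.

Power ≈ 0.841

Noncentrality parameter: δ = d·√(n/2) = 0.37 × √(102/2) = 2.6423
Critical value for a two-sided test at α = 0.1: z_{α/2} = 1.645.
Power = Φ(δ − 1.645) + Φ(−δ − 1.645) = Φ(0.997) + Φ(-4.287) = 0.8407 + 0.0000 = 0.8407.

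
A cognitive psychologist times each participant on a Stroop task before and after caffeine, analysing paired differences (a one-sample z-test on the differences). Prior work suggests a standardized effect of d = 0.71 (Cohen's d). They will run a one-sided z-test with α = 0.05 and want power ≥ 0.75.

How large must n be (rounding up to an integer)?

For power 0.75 need Φ(δ − z_{0.05}) = 0.75, so δ = z_{0.05} + z_{0.25} = 1.645 + 0.674 = 2.319.
δ = d·√n ⇒ n = (δ/d)² = (2.319 / 0.71)² = 10.67.
Rounding up, n = 11.

n = 11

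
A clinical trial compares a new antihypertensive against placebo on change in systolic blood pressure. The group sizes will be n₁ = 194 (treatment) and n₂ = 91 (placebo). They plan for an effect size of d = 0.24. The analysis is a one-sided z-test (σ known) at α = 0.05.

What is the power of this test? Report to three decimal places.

Power ≈ 0.596

Noncentrality parameter: δ = d / √(1/n₁ + 1/n₂) = 0.24 / √(1/194 + 1/91) = 1.8889
Critical value for a one-sided test at α = 0.05: z_α = 1.645.
Power = P(Z > 1.645 − δ) = Φ(0.244) = 0.5964.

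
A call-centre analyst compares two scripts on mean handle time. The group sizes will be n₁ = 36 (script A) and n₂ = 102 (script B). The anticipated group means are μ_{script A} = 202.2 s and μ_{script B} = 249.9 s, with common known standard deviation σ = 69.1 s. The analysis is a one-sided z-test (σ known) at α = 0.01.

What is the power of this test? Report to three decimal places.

Power ≈ 0.891

Standardized effect: d = |μ_{script A} − μ_{script B}| / σ = |202.2 − 249.9| / 69.1 = 0.6903
Noncentrality parameter: λ = d / √(1/n₁ + 1/n₂) = 0.6903 / √(1/36 + 1/102) = 3.5608
Critical value for a one-sided test at α = 0.01: z_α = 2.326.
Power = Φ(λ − 2.326) = Φ(1.234) = 0.8915.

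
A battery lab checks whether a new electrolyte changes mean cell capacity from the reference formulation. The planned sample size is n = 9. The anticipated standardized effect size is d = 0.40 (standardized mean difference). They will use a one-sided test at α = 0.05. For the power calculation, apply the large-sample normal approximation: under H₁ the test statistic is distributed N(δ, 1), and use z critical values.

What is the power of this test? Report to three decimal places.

Power ≈ 0.328

Noncentrality parameter: δ = d·√n = 0.40 × √9 = 1.2000
One-sided α = 0.05 → critical value z_{0.05} = 1.645.
Power = P(Z > 1.645 − δ) = Φ(-0.445) = 0.3282.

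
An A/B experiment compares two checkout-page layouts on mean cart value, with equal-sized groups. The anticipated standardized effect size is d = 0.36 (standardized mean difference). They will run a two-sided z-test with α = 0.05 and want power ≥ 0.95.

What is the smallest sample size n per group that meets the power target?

For power 0.95 need Φ(δ − z_{0.025}) = 0.95, so δ = z_{0.025} + z_{0.05} = 1.960 + 1.645 = 3.605.
(Ignoring the negligible lower-tail rejection probability gives the usual closed-form inversion.)
δ = d·√(n/2) ⇒ n = 2(δ/d)² = 2 × (3.605 / 0.36)² = 200.54.
Round up to the next whole unit.

n = 201 per group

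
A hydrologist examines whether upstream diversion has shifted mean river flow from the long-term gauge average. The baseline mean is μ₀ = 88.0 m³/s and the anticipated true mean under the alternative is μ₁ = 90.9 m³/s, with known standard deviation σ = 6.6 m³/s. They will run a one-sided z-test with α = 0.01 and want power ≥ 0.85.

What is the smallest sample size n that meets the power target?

Standardized effect: d = |μ₁ − μ₀| / σ = |90.9 − 88.0| / 6.6 = 0.4394
Set Φ(δ − 2.326) = 0.85; then δ − 2.326 = Φ⁻¹(0.85) = 1.036, giving δ = 3.363.
δ = d·√n ⇒ n = (δ/d)² = (3.363 / 0.4394)² = 58.57.
Rounding up, n = 59.

n = 59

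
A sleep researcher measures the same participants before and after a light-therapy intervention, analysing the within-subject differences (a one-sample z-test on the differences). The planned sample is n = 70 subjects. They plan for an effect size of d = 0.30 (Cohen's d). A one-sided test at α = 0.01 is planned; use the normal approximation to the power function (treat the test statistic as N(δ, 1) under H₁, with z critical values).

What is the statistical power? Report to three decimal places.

Noncentrality parameter: δ = d·√n = 0.30 × √70 = 2.5100
Critical value for a one-sided test at α = 0.01: z_α = 2.326.
Power = P(Z > 2.326 − δ) = Φ(0.184) = 0.5728.

Power ≈ 0.573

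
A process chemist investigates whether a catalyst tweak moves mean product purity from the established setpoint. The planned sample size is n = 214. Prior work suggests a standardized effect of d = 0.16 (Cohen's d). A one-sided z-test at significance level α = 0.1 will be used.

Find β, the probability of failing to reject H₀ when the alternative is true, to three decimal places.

Noncentrality parameter: δ = d·√n = 0.16 × √214 = 2.3406
One-sided α = 0.1 → critical value z_{0.1} = 1.282.
Power = Φ(δ − 1.282) = Φ(1.059) = 0.8552.
Type II error: β = 1 − power = 1 − 0.8552 = 0.1448.

β ≈ 0.145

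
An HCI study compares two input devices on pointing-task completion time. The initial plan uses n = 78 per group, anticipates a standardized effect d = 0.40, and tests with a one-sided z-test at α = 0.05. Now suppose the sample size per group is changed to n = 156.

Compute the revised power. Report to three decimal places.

Power ≈ 0.970

With n = 156 per group: δ = d·√(n/2) = 0.40 × √(156/2) = 3.5327. Critical value z_{0.05} = 1.645.
Revised power = P(Z > 1.645 − δ) = Φ(1.888) = 0.9705.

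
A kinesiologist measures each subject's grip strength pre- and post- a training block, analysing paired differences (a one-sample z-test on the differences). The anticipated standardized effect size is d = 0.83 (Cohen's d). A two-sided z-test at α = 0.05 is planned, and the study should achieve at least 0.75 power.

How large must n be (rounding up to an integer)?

For power 0.75 need Φ(δ − z_{0.025}) = 0.75, so δ = z_{0.025} + z_{0.25} = 1.960 + 0.674 = 2.634.
(The Φ(−δ − z_{α/2}) term is vanishingly small for δ > 0 and is dropped in the standard sample-size formula.)
δ = d·√n ⇒ n = (δ/d)² = (2.634 / 0.83)² = 10.07.
Round up to the next whole unit.

n = 11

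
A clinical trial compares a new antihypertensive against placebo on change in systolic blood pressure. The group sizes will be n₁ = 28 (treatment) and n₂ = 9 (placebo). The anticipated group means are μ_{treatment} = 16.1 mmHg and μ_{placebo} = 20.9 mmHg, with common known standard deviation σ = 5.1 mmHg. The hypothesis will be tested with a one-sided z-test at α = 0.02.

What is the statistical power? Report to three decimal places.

Standardized effect: d = |μ_{treatment} − μ_{placebo}| / σ = |16.1 − 20.9| / 5.1 = 0.9412
Noncentrality parameter: δ = d / √(1/n₁ + 1/n₂) = 0.9412 / √(1/28 + 1/9) = 2.4562
One-sided α = 0.02 → critical value z_{0.02} = 2.054.
Power = Φ(δ − 2.054) = Φ(0.402) = 0.6563.

Power ≈ 0.656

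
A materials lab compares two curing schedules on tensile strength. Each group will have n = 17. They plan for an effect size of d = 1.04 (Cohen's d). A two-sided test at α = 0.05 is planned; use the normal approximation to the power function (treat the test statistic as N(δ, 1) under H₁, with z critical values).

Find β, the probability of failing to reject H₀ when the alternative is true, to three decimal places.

β ≈ 0.142

Noncentrality parameter: δ = d·√(n/2) = 1.04 × √(17/2) = 3.0321
Two-sided α = 0.05 → critical value z_{0.025} = 1.960.
Power = Φ(δ − 1.960) + Φ(−δ − 1.960) = Φ(1.072) + Φ(-4.992) = 0.8582 + 0.0000 = 0.8582.
Type II error: β = 1 − power = 1 − 0.8582 = 0.1418.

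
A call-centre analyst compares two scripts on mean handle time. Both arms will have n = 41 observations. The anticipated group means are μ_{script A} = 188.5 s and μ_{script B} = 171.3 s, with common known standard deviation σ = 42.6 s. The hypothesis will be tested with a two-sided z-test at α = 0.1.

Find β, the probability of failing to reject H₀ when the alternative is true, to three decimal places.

Standardized effect: d = |μ_{script A} − μ_{script B}| / σ = |188.5 − 171.3| / 42.6 = 0.4038
Noncentrality parameter: δ = d·√(n/2) = 0.4038 × √(41/2) = 1.8281
Two-sided α = 0.1 → critical value z_{0.05} = 1.645.
Power = Φ(δ − 1.645) + Φ(−δ − 1.645) = Φ(0.183) + Φ(-3.473) = 0.5727 + 0.0003 = 0.5729.
Type II error: β = 1 − power = 1 − 0.5729 = 0.4271.

β ≈ 0.427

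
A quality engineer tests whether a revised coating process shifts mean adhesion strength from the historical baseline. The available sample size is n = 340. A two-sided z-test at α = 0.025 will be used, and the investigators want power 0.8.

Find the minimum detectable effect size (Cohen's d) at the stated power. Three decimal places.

d ≈ 0.167

Need Φ(δ − 2.241) = 0.8, so δ = 2.241 + 0.842 = 3.083.
(The second rejection-region term Φ(−δ − z_{α/2}) is negligible and dropped.)
δ = d·√n ⇒ d = δ/√n = 3.083/√340 = 0.1672.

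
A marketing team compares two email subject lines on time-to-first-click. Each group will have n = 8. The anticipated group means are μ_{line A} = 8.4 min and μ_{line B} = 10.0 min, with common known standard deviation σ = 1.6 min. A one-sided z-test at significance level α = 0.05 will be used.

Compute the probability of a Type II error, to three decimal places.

Standardized effect: d = |μ_{line A} − μ_{line B}| / σ = |8.4 − 10.0| / 1.6 = 1.0000
Noncentrality parameter: δ = d·√(n/2) = 1.0000 × √(8/2) = 2.0000
One-sided α = 0.05 → critical value z_{0.05} = 1.645.
Power = P(Z > 1.645 − δ) = Φ(0.355) = 0.6388.
Type II error: β = 1 − power = 1 − 0.6388 = 0.3612.

β ≈ 0.361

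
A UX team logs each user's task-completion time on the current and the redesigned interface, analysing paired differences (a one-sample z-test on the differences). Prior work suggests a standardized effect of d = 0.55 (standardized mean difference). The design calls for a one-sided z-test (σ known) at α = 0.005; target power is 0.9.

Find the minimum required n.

For power 0.9 need Φ(δ − z_{0.005}) = 0.9, so δ = z_{0.005} + z_{0.10} = 2.576 + 1.282 = 3.857.
δ = d·√n ⇒ n = (δ/d)² = (3.857 / 0.55)² = 49.19.
Round up to the next whole unit.

n = 50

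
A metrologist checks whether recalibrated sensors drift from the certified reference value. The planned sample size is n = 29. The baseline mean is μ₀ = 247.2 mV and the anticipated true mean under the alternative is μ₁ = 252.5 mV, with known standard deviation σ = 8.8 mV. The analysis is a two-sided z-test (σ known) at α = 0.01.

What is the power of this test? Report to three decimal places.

Standardized effect: d = |μ₁ − μ₀| / σ = |252.5 − 247.2| / 8.8 = 0.6023
Noncentrality parameter: δ = d·√n = 0.6023 × √29 = 3.2433
Critical value for a two-sided test at α = 0.01: z_{α/2} = 2.576.
Power = Φ(δ − 2.576) + Φ(−δ − 2.576) = Φ(0.668) + Φ(-5.819) = 0.7478 + 0.0000 = 0.7478.

Power ≈ 0.748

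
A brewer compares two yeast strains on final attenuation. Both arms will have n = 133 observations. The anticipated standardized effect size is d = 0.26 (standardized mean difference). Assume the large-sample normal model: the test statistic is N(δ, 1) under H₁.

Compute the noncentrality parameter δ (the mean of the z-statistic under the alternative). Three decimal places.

δ = d·√(n/2) = 0.26 × √(133/2) = 2.1202

δ ≈ 2.120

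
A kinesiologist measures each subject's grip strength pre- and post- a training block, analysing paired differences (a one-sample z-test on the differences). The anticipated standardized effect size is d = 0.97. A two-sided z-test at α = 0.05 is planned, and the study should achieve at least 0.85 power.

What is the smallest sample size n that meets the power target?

n = 10

Set Φ(δ − 1.960) = 0.85; then δ − 1.960 = Φ⁻¹(0.85) = 1.036, giving δ = 2.996.
(Ignoring the negligible lower-tail rejection probability gives the usual closed-form inversion.)
δ = d·√n ⇒ n = (δ/d)² = (2.996 / 0.97)² = 9.54.
Round up to the next whole unit.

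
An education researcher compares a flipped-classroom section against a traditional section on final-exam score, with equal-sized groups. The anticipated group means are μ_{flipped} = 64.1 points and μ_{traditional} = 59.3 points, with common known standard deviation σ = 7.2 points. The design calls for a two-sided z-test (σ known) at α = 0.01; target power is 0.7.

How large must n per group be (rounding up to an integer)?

n = 44 per group

Standardized effect: d = |μ_{flipped} − μ_{traditional}| / σ = |64.1 − 59.3| / 7.2 = 0.6667
Set Φ(δ − 2.576) = 0.7; then δ − 2.576 = Φ⁻¹(0.7) = 0.524, giving δ = 3.100.
(Ignoring the negligible lower-tail rejection probability gives the usual closed-form inversion.)
δ = d·√(n/2) ⇒ n = 2(δ/d)² = 2 × (3.100 / 0.6667)² = 43.25.
Rounding up, n = 44 per group.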